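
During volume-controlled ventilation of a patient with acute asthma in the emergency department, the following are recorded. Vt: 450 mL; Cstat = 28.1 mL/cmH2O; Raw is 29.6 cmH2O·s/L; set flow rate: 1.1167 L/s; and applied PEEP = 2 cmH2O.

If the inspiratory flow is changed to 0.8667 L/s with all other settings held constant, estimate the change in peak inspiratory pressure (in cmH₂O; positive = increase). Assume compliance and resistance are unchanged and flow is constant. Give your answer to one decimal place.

-7.4

PIP = Vt/C + R·V̇ + PEEP (constant-flow equation of motion).
Only the resistive term changes: ΔPIP = R × ΔV̇ = 29.6 × (0.8667 − 1.1167) = 29.6 × -0.25 = -7.4 cmH2O.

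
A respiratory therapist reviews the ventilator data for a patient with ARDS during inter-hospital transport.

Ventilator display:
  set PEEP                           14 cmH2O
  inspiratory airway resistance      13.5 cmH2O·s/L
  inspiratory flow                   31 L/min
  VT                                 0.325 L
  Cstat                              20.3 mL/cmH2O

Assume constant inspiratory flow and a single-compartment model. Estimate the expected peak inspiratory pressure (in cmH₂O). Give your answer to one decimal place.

Flow: 31 L/min ÷ 60 = 0.5167 L/s.
Equation of motion (constant flow): PIP = Vt/C + R·V̇ + PEEP.
PIP = 325/20.3 + 13.5×0.5167 + 14 = 16.01 + 6.975 + 14 = 36.985 cmH2O.

37.0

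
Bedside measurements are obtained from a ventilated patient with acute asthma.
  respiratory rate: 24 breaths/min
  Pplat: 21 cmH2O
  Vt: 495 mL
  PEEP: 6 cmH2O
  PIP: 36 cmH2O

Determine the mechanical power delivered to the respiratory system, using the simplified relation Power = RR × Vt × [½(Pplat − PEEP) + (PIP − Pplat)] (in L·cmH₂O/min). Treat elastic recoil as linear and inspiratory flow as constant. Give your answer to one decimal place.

267.3

Per-breath work = Vt × [½(Pplat−PEEP) + (PIP−Pplat)] = 0.495 × [0.5×15.0 + 15.0] = 0.495 × 22.5 = 11.138 L·cmH2O.
Power = 24 × 11.138 = 267.31 L·cmH2O/min.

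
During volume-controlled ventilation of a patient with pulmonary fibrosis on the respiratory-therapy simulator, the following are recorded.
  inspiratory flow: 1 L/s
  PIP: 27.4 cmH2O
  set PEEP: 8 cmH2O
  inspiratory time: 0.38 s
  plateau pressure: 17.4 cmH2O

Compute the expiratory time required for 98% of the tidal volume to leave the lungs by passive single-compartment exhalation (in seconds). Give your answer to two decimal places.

Vt = flow × Ti = 1 L/s × 0.38 s × 1000 mL/L = 380.0 mL.
R = (PIP − Pplat)/V̇ = (27.4 − 17.4) / 1 = 10.0/1 = 10.0 cmH2O·s/L.
C = Vt/(Pplat − PEEP) = 380.0 / (17.4 − 8) = 380.0/9.4 = 40.426 mL/cmH2O.
τ = R × C = 10.0 × 0.04043 L/cmH2O = 0.4043 s.
t = −τ·ln(1 − 0.98) = −0.4043·ln(0.02) = 1.582 s.

1.58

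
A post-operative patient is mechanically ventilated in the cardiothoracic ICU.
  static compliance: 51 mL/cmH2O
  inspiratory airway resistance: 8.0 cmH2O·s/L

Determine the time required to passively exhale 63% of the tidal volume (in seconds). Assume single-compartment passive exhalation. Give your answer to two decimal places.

τ = R × C = 8.0 × 51 mL/cmH2O = 8.0 × 0.051 L/cmH2O = 0.408 s.
Exhaled fraction f = 1 − e^(−t/τ) → t = −τ·ln(1 − f) = −0.408·ln(0.37) = 0.4057 s.

0.41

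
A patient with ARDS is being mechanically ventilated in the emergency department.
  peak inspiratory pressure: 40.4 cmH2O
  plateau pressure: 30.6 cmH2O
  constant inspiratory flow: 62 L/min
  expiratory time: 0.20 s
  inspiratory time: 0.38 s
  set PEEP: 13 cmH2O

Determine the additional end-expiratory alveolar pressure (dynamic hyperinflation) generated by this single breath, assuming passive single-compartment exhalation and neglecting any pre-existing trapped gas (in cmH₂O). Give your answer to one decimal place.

Flow: 62 L/min ÷ 60 = 1.0333 L/s.
Vt = flow × Ti = 1.0333 L/s × 0.38 s × 1000 mL/L = 392.65 mL.
R = (PIP − Pplat)/V̇ = (40.4 − 30.6) / 1.0333 = 9.8/1.0333 = 9.484 cmH2O·s/L.
C = Vt/(Pplat − PEEP) = 392.65 / (30.6 − 13) = 392.65/17.6 = 22.31 mL/cmH2O.
τ = R × C = 9.484 × 0.02231 L/cmH2O = 0.2116 s.
Fraction remaining = e^(−Te/τ) = e^(−0.20/0.2116) = 0.3886; trapped volume = 392.65 × 0.3886 = 152.58 mL.
Additional alveolar pressure from trapping ≈ V_trapped / C = 152.58 / 22.31 = 6.839 cmH2O.

6.8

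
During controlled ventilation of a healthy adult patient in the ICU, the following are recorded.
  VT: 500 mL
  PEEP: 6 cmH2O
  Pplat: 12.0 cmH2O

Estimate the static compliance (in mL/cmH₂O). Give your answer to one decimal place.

83.3

Cstat = Vt / (Pplat − PEEP) = 500 / (12.0 − 6) = 500 / 6.0 = 83.333 mL/cmH2O.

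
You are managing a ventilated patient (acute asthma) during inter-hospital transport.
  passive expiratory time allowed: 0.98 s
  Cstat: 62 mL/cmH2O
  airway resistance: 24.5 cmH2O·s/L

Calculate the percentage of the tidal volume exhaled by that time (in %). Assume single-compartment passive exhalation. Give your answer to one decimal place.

47.5

τ = R × C = 24.5 × 62 mL/cmH2O = 24.5 × 0.062 L/cmH2O = 1.519 s.
Passive exhalation: V(t)/V₀ = e^(−t/τ) = e^(−0.98/1.519) = 0.5246.
Fraction exhaled = 1 − 0.5246 = 0.4754 → 47.54%.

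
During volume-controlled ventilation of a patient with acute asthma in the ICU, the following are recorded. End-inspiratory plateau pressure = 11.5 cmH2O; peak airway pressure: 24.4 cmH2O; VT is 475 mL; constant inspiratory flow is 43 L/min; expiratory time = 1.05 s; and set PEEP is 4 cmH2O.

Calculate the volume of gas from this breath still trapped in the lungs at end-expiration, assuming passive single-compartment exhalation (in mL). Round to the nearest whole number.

Flow: 43 L/min ÷ 60 = 0.7167 L/s.
R = (PIP − Pplat)/V̇ = (24.4 − 11.5) / 0.7167 = 12.9/0.7167 = 17.999 cmH2O·s/L.
C = Vt/(Pplat − PEEP) = 475.0 / (11.5 − 4) = 475.0/7.5 = 63.333 mL/cmH2O.
τ = R × C = 17.999 × 0.06333 L/cmH2O = 1.14 s.
Fraction remaining = e^(−Te/τ) = e^(−1.05/1.14) = 0.3981.
Trapped volume = 475.0 × 0.3981 = 189.1 mL.

189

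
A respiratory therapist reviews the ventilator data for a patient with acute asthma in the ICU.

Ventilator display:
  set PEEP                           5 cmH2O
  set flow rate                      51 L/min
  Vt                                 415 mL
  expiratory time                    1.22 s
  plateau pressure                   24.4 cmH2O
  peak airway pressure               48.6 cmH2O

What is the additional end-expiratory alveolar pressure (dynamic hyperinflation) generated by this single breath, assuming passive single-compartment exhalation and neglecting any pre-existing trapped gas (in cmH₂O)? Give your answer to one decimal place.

Flow: 51 L/min ÷ 60 = 0.85 L/s.
R = (PIP − Pplat)/V̇ = (48.6 − 24.4) / 0.85 = 24.2/0.85 = 28.471 cmH2O·s/L.
C = Vt/(Pplat − PEEP) = 415.0 / (24.4 − 5) = 415.0/19.4 = 21.392 mL/cmH2O.
τ = R × C = 28.471 × 0.02139 L/cmH2O = 0.609 s.
Fraction remaining = e^(−Te/τ) = e^(−1.22/0.609) = 0.1349; trapped volume = 415.0 × 0.1349 = 55.984 mL.
Additional alveolar pressure from trapping ≈ V_trapped / C = 55.984 / 21.392 = 2.617 cmH2O.

2.6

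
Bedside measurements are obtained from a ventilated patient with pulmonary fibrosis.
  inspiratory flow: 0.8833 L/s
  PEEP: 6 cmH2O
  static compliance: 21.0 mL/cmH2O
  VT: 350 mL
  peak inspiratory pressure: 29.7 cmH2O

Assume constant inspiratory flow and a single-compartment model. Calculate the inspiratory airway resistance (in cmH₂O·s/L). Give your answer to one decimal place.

Equation of motion (constant flow): PIP = Vt/C + R·V̇ + PEEP.
R·V̇ = PIP − Vt/C − PEEP = 29.7 − 350/21.0 − 6 = 29.7 − 16.667 − 6 = 7.033 cmH2O.
R = 7.033 / 0.8833 = 7.962 cmH2O·s/L.

8.0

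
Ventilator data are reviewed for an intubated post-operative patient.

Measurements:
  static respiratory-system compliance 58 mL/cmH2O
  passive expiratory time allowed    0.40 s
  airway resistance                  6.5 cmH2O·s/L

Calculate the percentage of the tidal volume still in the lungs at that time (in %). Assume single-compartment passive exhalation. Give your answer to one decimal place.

τ = R × C = 6.5 × 58 mL/cmH2O = 6.5 × 0.058 L/cmH2O = 0.377 s.
Passive exhalation: V(t)/V₀ = e^(−t/τ) = e^(−0.40/0.377) = 0.3461.
Fraction remaining = 0.3461 → 34.61%.

34.6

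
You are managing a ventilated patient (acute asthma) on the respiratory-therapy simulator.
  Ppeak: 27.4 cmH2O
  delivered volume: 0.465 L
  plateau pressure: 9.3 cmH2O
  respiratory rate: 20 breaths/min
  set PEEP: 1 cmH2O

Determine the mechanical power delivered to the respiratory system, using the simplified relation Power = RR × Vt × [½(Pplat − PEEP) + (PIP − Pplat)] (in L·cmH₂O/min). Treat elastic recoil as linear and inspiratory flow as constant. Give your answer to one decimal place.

206.9

Per-breath work = Vt × [½(Pplat−PEEP) + (PIP−Pplat)] = 0.465 × [0.5×8.3 + 18.1] = 0.465 × 22.25 = 10.346 L·cmH2O.
Power = 20 × 10.346 = 206.92 L·cmH2O/min.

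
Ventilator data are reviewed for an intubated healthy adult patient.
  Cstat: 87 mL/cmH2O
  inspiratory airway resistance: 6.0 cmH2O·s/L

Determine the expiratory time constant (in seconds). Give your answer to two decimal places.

τ = R × C = 6.0 × 87 mL/cmH2O = 6.0 × 0.087 L/cmH2O = 0.522 s.

0.52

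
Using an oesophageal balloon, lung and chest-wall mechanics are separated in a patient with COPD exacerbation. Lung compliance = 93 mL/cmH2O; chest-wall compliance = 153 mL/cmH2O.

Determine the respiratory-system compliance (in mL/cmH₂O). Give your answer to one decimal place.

Lung and chest wall are elastances in series: 1/Crs = 1/CL + 1/Ccw.
1/Crs = 1/93 + 1/153 = 0.01729.
Crs = 57.837 mL/cmH2O.

57.8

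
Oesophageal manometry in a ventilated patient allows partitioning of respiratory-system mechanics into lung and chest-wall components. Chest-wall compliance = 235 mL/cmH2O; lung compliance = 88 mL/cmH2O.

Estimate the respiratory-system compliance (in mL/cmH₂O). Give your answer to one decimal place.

64.0

Lung and chest wall are elastances in series: 1/Crs = 1/CL + 1/Ccw.
1/Crs = 1/88 + 1/235 = 0.01562.
Crs = 64.02 mL/cmH2O.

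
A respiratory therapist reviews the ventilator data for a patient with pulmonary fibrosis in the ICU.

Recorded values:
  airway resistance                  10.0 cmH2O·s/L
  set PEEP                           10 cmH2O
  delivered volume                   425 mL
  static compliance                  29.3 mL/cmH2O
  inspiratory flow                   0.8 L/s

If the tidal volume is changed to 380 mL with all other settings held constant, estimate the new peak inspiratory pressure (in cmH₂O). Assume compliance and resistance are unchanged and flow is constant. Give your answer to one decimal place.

PIP = Vt/C + R·V̇ + PEEP (constant-flow equation of motion).
Only the elastic term changes: ΔPIP = ΔVt / C = (380 − 425) / 29.3 = -1.536 cmH2O.
Original PIP = 425/29.3 + 10.0×0.8 + 10 = 32.505 cmH2O; new PIP = 32.505 + (-1.536) = 30.969 cmH2O.

31.0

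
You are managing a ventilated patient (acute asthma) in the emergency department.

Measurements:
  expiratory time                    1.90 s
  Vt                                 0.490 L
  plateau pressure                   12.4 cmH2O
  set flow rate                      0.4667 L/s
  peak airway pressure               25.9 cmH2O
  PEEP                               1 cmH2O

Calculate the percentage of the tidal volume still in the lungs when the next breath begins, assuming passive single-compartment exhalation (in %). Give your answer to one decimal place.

21.7

R = (PIP − Pplat)/V̇ = (25.9 − 12.4) / 0.4667 = 13.5/0.4667 = 28.927 cmH2O·s/L.
C = Vt/(Pplat − PEEP) = 490.0 / (12.4 − 1) = 490.0/11.4 = 42.982 mL/cmH2O.
τ = R × C = 28.927 × 0.04298 L/cmH2O = 1.243 s.
Fraction remaining at end-expiration = e^(−Te/τ) = e^(−1.90/1.243) = 0.2168 → 21.68%.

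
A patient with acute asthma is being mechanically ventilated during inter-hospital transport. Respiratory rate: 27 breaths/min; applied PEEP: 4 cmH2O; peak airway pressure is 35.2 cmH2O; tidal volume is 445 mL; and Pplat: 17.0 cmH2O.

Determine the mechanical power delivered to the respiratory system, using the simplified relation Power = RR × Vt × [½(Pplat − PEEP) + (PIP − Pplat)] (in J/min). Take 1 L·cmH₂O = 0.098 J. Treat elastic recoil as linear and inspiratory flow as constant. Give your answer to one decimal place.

Per-breath work = Vt × [½(Pplat−PEEP) + (PIP−Pplat)] = 0.445 × [0.5×13.0 + 18.2] = 0.445 × 24.7 = 10.992 L·cmH2O.
Power = 27 × 10.992 = 296.78 L·cmH2O/min.
× 0.098 J/(L·cmH2O) → 29.084 J/min.

29.1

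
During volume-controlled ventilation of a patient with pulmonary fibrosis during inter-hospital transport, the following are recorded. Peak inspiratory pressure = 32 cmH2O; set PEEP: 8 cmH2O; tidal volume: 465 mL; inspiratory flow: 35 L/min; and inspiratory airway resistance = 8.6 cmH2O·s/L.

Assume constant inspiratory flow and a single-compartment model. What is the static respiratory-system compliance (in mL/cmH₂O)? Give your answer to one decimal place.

Flow: 35 L/min ÷ 60 = 0.5833 L/s.
Equation of motion (constant flow): PIP = Vt/C + R·V̇ + PEEP.
Vt/C = PIP − R·V̇ − PEEP = 32 − 8.6×0.5833 − 8 = 32 − 5.016 − 8 = 18.984 cmH2O.
C = Vt / 18.984 = 465 / 18.984 = 24.494 mL/cmH2O.

24.5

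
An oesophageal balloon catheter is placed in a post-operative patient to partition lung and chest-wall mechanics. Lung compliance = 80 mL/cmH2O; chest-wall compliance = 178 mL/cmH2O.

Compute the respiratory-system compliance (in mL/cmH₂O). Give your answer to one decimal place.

Lung and chest wall are elastances in series: 1/Crs = 1/CL + 1/Ccw.
1/Crs = 1/80 + 1/178 = 0.01812.
Crs = 55.188 mL/cmH2O.

55.2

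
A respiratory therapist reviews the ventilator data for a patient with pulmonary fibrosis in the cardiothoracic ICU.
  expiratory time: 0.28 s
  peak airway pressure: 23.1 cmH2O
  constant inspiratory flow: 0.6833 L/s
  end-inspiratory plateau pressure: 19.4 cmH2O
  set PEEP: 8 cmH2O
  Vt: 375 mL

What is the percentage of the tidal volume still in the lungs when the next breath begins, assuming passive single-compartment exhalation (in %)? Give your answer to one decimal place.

R = (PIP − Pplat)/V̇ = (23.1 − 19.4) / 0.6833 = 3.7/0.6833 = 5.415 cmH2O·s/L.
C = Vt/(Pplat − PEEP) = 375.0 / (19.4 − 8) = 375.0/11.4 = 32.895 mL/cmH2O.
τ = R × C = 5.415 × 0.0329 L/cmH2O = 0.1782 s.
Fraction remaining at end-expiration = e^(−Te/τ) = e^(−0.28/0.1782) = 0.2078 → 20.78%.

20.8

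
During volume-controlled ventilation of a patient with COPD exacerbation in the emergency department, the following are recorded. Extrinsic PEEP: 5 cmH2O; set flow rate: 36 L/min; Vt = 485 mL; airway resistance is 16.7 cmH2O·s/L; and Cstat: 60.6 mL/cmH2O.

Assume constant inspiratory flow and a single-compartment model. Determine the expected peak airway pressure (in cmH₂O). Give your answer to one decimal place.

Flow: 36 L/min ÷ 60 = 0.6 L/s.
Equation of motion (constant flow): PIP = Vt/C + R·V̇ + PEEP.
PIP = 485/60.6 + 16.7×0.6 + 5 = 8.003 + 10.02 + 5 = 23.023 cmH2O.

23.0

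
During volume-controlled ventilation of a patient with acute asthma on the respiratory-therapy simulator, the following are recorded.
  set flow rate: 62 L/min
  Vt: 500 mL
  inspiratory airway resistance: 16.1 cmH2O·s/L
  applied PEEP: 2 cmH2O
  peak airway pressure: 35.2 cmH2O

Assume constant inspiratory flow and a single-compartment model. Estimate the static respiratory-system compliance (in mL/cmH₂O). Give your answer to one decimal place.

30.2

Flow: 62 L/min ÷ 60 = 1.0333 L/s.
Equation of motion (constant flow): PIP = Vt/C + R·V̇ + PEEP.
Vt/C = PIP − R·V̇ − PEEP = 35.2 − 16.1×1.0333 − 2 = 35.2 − 16.636 − 2 = 16.564 cmH2O.
C = Vt / 16.564 = 500 / 16.564 = 30.186 mL/cmH2O.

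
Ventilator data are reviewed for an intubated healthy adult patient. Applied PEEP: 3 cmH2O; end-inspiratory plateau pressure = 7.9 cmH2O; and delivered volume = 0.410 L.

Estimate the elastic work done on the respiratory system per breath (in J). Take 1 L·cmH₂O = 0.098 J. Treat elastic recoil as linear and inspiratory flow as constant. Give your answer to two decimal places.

0.10

Elastic work ≈ ½ × (Pplat − PEEP) × Vt = 0.5 × (7.9 − 3) × 0.410 L = 0.5 × 4.9 × 0.410 = 1.005 L·cmH2O.
× 0.098 J/(L·cmH2O) → 0.09849 J.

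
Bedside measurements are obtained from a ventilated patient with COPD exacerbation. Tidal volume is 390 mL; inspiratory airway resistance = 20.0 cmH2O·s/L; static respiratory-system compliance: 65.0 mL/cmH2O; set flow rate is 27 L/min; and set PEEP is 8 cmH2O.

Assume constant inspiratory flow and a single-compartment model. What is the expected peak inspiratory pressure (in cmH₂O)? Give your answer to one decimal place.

23.0

Flow: 27 L/min ÷ 60 = 0.45 L/s.
Equation of motion (constant flow): PIP = Vt/C + R·V̇ + PEEP.
PIP = 390/65.0 + 20.0×0.45 + 8 = 6.0 + 9.0 + 8 = 23.0 cmH2O.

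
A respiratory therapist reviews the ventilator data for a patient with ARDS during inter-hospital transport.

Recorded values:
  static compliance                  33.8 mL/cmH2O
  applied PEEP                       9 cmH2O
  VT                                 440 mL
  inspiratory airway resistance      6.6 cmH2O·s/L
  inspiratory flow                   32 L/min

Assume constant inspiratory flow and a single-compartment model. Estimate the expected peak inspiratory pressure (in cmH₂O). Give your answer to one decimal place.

25.5

Flow: 32 L/min ÷ 60 = 0.5333 L/s.
Equation of motion (constant flow): PIP = Vt/C + R·V̇ + PEEP.
PIP = 440/33.8 + 6.6×0.5333 + 9 = 13.018 + 3.52 + 9 = 25.538 cmH2O.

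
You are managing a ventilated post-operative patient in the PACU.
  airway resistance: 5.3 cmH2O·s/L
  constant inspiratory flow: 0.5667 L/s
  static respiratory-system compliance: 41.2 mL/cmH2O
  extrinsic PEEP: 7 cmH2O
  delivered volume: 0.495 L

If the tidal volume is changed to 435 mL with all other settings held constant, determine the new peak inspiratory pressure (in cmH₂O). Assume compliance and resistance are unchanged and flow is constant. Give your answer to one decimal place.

PIP = Vt/C + R·V̇ + PEEP (constant-flow equation of motion).
Only the elastic term changes: ΔPIP = ΔVt / C = (435 − 495) / 41.2 = -1.456 cmH2O.
Original PIP = 495/41.2 + 5.3×0.5667 + 7 = 22.018 cmH2O; new PIP = 22.018 + (-1.456) = 20.562 cmH2O.

20.6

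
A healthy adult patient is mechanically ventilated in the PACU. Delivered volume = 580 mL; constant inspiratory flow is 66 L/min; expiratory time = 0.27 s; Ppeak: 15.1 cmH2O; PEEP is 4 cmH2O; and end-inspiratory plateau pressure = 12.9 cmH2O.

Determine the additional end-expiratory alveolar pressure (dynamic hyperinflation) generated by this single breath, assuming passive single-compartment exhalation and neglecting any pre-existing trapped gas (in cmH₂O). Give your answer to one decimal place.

Flow: 66 L/min ÷ 60 = 1.1 L/s.
R = (PIP − Pplat)/V̇ = (15.1 − 12.9) / 1.1 = 2.2/1.1 = 2.0 cmH2O·s/L.
C = Vt/(Pplat − PEEP) = 580.0 / (12.9 − 4) = 580.0/8.9 = 65.169 mL/cmH2O.
τ = R × C = 2.0 × 0.06517 L/cmH2O = 0.1303 s.
Fraction remaining = e^(−Te/τ) = e^(−0.27/0.1303) = 0.1259; trapped volume = 580.0 × 0.1259 = 73.022 mL.
Additional alveolar pressure from trapping ≈ V_trapped / C = 73.022 / 65.169 = 1.121 cmH2O.

1.1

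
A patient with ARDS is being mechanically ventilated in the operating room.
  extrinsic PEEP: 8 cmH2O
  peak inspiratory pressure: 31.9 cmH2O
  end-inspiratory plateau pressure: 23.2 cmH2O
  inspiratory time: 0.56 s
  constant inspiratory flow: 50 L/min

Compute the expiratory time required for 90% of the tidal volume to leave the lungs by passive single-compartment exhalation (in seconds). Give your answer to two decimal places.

0.74

Flow: 50 L/min ÷ 60 = 0.8333 L/s.
Vt = flow × Ti = 0.8333 L/s × 0.56 s × 1000 mL/L = 466.65 mL.
R = (PIP − Pplat)/V̇ = (31.9 − 23.2) / 0.8333 = 8.7/0.8333 = 10.44 cmH2O·s/L.
C = Vt/(Pplat − PEEP) = 466.65 / (23.2 − 8) = 466.65/15.2 = 30.701 mL/cmH2O.
τ = R × C = 10.44 × 0.0307 L/cmH2O = 0.3205 s.
t = −τ·ln(1 − 0.90) = −0.3205·ln(0.1) = 0.738 s.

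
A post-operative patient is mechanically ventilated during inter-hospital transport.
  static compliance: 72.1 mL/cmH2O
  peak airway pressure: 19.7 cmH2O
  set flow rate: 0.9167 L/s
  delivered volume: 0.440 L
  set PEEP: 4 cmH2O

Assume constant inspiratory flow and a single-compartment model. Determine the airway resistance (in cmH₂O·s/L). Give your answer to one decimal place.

10.5

Equation of motion (constant flow): PIP = Vt/C + R·V̇ + PEEP.
R·V̇ = PIP − Vt/C − PEEP = 19.7 − 440/72.1 − 4 = 19.7 − 6.103 − 4 = 9.597 cmH2O.
R = 9.597 / 0.9167 = 10.469 cmH2O·s/L.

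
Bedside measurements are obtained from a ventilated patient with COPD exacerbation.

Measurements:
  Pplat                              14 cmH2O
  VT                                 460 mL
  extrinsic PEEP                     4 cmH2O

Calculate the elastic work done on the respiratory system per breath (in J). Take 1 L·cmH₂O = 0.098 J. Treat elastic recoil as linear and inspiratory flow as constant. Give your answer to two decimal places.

Elastic work ≈ ½ × (Pplat − PEEP) × Vt = 0.5 × (14 − 4) × 0.460 L = 0.5 × 10.0 × 0.460 = 2.3 L·cmH2O.
× 0.098 J/(L·cmH2O) → 0.2254 J.

0.23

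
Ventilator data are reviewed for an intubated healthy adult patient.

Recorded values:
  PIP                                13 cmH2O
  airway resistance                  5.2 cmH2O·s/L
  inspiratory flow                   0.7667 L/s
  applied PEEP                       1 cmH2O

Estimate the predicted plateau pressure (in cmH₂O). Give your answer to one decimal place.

9.0

Pplat = PIP − Raw × flow = 13 − 5.2 × 0.7667 = 13 − 3.987 = 9.013 cmH2O.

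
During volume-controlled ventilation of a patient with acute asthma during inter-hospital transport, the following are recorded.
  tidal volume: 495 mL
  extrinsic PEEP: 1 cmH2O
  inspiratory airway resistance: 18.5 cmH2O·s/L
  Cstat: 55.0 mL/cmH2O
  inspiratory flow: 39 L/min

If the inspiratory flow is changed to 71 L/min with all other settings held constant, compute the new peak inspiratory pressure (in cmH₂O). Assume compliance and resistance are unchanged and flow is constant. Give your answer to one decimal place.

31.9

Flow: 39 L/min ÷ 60 = 0.65 L/s.
New flow: 71 L/min ÷ 60 = 1.1833 L/s.
PIP = Vt/C + R·V̇ + PEEP (constant-flow equation of motion).
Only the resistive term changes: ΔPIP = R × ΔV̇ = 18.5 × (1.1833 − 0.65) = 18.5 × 0.5333 = 9.866 cmH2O.
Original PIP = 495/55.0 + 18.5×0.65 + 1 = 22.025 cmH2O; new PIP = 22.025 + (9.866) = 31.891 cmH2O.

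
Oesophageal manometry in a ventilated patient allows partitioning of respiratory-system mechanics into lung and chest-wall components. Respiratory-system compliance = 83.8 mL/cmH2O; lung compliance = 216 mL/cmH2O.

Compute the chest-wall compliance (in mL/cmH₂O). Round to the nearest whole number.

1/Ccw = 1/Crs − 1/CL.
1/Ccw = 1/83.8 − 1/216 = 0.007304.
Ccw = 136.91 mL/cmH2O.

137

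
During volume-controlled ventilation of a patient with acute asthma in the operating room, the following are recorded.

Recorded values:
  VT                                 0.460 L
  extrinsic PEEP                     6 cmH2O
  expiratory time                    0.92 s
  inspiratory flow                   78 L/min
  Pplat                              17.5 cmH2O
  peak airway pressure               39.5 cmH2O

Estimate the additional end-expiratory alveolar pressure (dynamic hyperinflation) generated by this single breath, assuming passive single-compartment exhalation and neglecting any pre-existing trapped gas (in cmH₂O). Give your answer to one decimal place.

3.0

Flow: 78 L/min ÷ 60 = 1.3 L/s.
R = (PIP − Pplat)/V̇ = (39.5 − 17.5) / 1.3 = 22.0/1.3 = 16.923 cmH2O·s/L.
C = Vt/(Pplat − PEEP) = 460.0 / (17.5 − 6) = 460.0/11.5 = 40.0 mL/cmH2O.
τ = R × C = 16.923 × 0.04 L/cmH2O = 0.6769 s.
Fraction remaining = e^(−Te/τ) = e^(−0.92/0.6769) = 0.2569; trapped volume = 460.0 × 0.2569 = 118.17 mL.
Additional alveolar pressure from trapping ≈ V_trapped / C = 118.17 / 40.0 = 2.954 cmH2O.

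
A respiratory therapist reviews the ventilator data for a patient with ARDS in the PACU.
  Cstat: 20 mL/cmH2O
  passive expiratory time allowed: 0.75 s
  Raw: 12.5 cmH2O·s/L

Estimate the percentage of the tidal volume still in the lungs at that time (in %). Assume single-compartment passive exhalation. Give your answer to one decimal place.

5.0

τ = R × C = 12.5 × 20 mL/cmH2O = 12.5 × 0.020 L/cmH2O = 0.25 s.
Passive exhalation: V(t)/V₀ = e^(−t/τ) = e^(−0.75/0.25) = 0.04979.
Fraction remaining = 0.04979 → 4.979%.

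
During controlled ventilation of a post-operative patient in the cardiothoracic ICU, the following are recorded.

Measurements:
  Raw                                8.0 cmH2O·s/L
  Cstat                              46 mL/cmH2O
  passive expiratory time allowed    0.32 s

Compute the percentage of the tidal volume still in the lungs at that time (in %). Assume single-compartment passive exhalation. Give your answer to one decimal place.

41.9

τ = R × C = 8.0 × 46 mL/cmH2O = 8.0 × 0.046 L/cmH2O = 0.368 s.
Passive exhalation: V(t)/V₀ = e^(−t/τ) = e^(−0.32/0.368) = 0.4191.
Fraction remaining = 0.4191 → 41.91%.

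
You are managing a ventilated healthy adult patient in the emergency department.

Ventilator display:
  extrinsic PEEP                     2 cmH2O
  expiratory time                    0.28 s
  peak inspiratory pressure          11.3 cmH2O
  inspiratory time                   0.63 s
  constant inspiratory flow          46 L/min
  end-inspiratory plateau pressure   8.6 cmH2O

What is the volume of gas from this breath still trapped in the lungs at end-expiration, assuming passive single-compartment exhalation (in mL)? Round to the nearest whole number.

Flow: 46 L/min ÷ 60 = 0.7667 L/s.
Vt = flow × Ti = 0.7667 L/s × 0.63 s × 1000 mL/L = 483.02 mL.
R = (PIP − Pplat)/V̇ = (11.3 − 8.6) / 0.7667 = 2.7/0.7667 = 3.522 cmH2O·s/L.
C = Vt/(Pplat − PEEP) = 483.02 / (8.6 − 2) = 483.02/6.6 = 73.185 mL/cmH2O.
τ = R × C = 3.522 × 0.07319 L/cmH2O = 0.2578 s.
Fraction remaining = e^(−Te/τ) = e^(−0.28/0.2578) = 0.3375.
Trapped volume = 483.02 × 0.3375 = 163.02 mL.

163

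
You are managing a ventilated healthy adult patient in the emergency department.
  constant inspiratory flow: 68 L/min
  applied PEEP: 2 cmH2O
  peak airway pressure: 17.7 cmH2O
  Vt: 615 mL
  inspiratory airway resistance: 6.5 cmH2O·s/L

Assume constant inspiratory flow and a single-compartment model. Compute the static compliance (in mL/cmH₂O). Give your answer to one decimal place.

73.8

Flow: 68 L/min ÷ 60 = 1.1333 L/s.
Equation of motion (constant flow): PIP = Vt/C + R·V̇ + PEEP.
Vt/C = PIP − R·V̇ − PEEP = 17.7 − 6.5×1.1333 − 2 = 17.7 − 7.366 − 2 = 8.334 cmH2O.
C = Vt / 8.334 = 615 / 8.334 = 73.794 mL/cmH2O.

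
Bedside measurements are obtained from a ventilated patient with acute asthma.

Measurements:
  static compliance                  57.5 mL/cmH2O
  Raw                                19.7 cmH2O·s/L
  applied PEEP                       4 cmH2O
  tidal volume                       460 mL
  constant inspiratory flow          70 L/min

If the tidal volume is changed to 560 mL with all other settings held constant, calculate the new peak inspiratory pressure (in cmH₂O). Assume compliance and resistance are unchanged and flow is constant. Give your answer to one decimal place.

Flow: 70 L/min ÷ 60 = 1.1667 L/s.
PIP = Vt/C + R·V̇ + PEEP (constant-flow equation of motion).
Only the elastic term changes: ΔPIP = ΔVt / C = (560 − 460) / 57.5 = 1.739 cmH2O.
Original PIP = 460/57.5 + 19.7×1.1667 + 4 = 34.984 cmH2O; new PIP = 34.984 + (1.739) = 36.723 cmH2O.

36.7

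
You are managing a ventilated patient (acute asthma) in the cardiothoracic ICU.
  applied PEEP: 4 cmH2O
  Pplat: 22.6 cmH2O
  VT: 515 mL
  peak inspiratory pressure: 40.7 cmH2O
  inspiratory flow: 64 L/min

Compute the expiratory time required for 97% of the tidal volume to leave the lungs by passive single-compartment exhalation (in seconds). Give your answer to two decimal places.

Flow: 64 L/min ÷ 60 = 1.0667 L/s.
R = (PIP − Pplat)/V̇ = (40.7 − 22.6) / 1.0667 = 18.1/1.0667 = 16.968 cmH2O·s/L.
C = Vt/(Pplat − PEEP) = 515.0 / (22.6 − 4) = 515.0/18.6 = 27.688 mL/cmH2O.
τ = R × C = 16.968 × 0.02769 L/cmH2O = 0.4698 s.
t = −τ·ln(1 − 0.97) = −0.4698·ln(0.03) = 1.647 s.

1.65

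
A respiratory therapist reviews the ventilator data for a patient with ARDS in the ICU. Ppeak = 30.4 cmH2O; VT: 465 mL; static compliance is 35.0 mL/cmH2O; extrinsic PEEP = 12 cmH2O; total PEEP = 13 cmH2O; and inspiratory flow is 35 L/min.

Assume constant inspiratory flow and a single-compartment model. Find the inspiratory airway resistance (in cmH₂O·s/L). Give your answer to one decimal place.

Flow: 35 L/min ÷ 60 = 0.5833 L/s.
Total PEEP = 13 cmH2O (set 12 + intrinsic 1); this is the baseline alveolar pressure.
Equation of motion (constant flow): PIP = Vt/C + R·V̇ + PEEP.
R·V̇ = PIP − Vt/C − PEEP = 30.4 − 465/35.0 − 13 = 30.4 − 13.286 − 13 = 4.114 cmH2O.
R = 4.114 / 0.5833 = 7.053 cmH2O·s/L.

7.1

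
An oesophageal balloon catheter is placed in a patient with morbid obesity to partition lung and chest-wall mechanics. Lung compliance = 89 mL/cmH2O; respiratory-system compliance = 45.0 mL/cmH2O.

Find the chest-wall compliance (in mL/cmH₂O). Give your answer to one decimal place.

91.0

1/Ccw = 1/Crs − 1/CL.
1/Ccw = 1/45.0 − 1/89 = 0.01099.
Ccw = 90.992 mL/cmH2O.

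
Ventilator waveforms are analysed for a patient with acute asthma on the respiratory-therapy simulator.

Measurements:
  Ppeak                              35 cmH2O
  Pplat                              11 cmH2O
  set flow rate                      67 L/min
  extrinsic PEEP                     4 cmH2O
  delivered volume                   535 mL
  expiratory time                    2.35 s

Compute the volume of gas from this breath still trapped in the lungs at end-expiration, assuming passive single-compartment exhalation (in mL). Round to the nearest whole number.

128

Flow: 67 L/min ÷ 60 = 1.1167 L/s.
R = (PIP − Pplat)/V̇ = (35 − 11) / 1.1167 = 24.0/1.1167 = 21.492 cmH2O·s/L.
C = Vt/(Pplat − PEEP) = 535.0 / (11 − 4) = 535.0/7.0 = 76.429 mL/cmH2O.
τ = R × C = 21.492 × 0.07643 L/cmH2O = 1.643 s.
Fraction remaining = e^(−Te/τ) = e^(−2.35/1.643) = 0.2392.
Trapped volume = 535.0 × 0.2392 = 127.97 mL.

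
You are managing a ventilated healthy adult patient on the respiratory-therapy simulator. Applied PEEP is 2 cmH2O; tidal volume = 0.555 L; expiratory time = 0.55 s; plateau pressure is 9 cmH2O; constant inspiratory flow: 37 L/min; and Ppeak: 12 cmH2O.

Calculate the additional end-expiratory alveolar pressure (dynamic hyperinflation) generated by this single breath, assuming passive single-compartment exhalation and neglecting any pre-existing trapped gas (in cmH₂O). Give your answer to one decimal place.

Flow: 37 L/min ÷ 60 = 0.6167 L/s.
R = (PIP − Pplat)/V̇ = (12 − 9) / 0.6167 = 3.0/0.6167 = 4.865 cmH2O·s/L.
C = Vt/(Pplat − PEEP) = 555.0 / (9 − 2) = 555.0/7.0 = 79.286 mL/cmH2O.
τ = R × C = 4.865 × 0.07929 L/cmH2O = 0.3857 s.
Fraction remaining = e^(−Te/τ) = e^(−0.55/0.3857) = 0.2403; trapped volume = 555.0 × 0.2403 = 133.37 mL.
Additional alveolar pressure from trapping ≈ V_trapped / C = 133.37 / 79.286 = 1.682 cmH2O.

1.7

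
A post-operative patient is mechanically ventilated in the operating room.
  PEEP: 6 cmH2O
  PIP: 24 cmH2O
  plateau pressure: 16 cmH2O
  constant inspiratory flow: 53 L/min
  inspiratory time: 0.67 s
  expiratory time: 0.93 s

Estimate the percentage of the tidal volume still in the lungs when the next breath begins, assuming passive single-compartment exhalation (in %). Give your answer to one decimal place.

Flow: 53 L/min ÷ 60 = 0.8833 L/s.
Vt = flow × Ti = 0.8833 L/s × 0.67 s × 1000 mL/L = 591.81 mL.
R = (PIP − Pplat)/V̇ = (24 − 16) / 0.8833 = 8.0/0.8833 = 9.057 cmH2O·s/L.
C = Vt/(Pplat − PEEP) = 591.81 / (16 − 6) = 591.81/10.0 = 59.181 mL/cmH2O.
τ = R × C = 9.057 × 0.05918 L/cmH2O = 0.536 s.
Fraction remaining at end-expiration = e^(−Te/τ) = e^(−0.93/0.536) = 0.1764 → 17.64%.

17.6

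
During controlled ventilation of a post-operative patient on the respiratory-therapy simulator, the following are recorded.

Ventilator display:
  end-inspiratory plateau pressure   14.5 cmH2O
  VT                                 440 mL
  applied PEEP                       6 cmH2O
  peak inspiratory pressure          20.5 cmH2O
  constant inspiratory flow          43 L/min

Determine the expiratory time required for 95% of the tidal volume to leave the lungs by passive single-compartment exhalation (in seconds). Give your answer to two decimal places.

1.30

Flow: 43 L/min ÷ 60 = 0.7167 L/s.
R = (PIP − Pplat)/V̇ = (20.5 − 14.5) / 0.7167 = 6.0/0.7167 = 8.372 cmH2O·s/L.
C = Vt/(Pplat − PEEP) = 440.0 / (14.5 − 6) = 440.0/8.5 = 51.765 mL/cmH2O.
τ = R × C = 8.372 × 0.05177 L/cmH2O = 0.4334 s.
t = −τ·ln(1 − 0.95) = −0.4334·ln(0.05) = 1.298 s.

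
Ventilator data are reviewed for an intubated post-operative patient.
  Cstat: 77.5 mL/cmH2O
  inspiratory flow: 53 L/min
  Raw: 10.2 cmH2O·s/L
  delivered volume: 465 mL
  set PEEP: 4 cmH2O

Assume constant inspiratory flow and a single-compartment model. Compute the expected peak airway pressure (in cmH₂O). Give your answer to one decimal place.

Flow: 53 L/min ÷ 60 = 0.8833 L/s.
Equation of motion (constant flow): PIP = Vt/C + R·V̇ + PEEP.
PIP = 465/77.5 + 10.2×0.8833 + 4 = 6.0 + 9.01 + 4 = 19.01 cmH2O.

19.0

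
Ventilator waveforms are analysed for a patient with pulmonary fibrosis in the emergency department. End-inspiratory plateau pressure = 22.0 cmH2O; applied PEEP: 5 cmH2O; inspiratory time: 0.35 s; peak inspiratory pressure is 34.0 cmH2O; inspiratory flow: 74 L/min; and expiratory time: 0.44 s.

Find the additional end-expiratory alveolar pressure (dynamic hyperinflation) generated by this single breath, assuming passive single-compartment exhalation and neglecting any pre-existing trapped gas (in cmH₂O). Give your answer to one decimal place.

2.9

Flow: 74 L/min ÷ 60 = 1.2333 L/s.
Vt = flow × Ti = 1.2333 L/s × 0.35 s × 1000 mL/L = 431.66 mL.
R = (PIP − Pplat)/V̇ = (34.0 − 22.0) / 1.2333 = 12.0/1.2333 = 9.73 cmH2O·s/L.
C = Vt/(Pplat − PEEP) = 431.66 / (22.0 − 5) = 431.66/17.0 = 25.392 mL/cmH2O.
τ = R × C = 9.73 × 0.02539 L/cmH2O = 0.247 s.
Fraction remaining = e^(−Te/τ) = e^(−0.44/0.247) = 0.1684; trapped volume = 431.66 × 0.1684 = 72.692 mL.
Additional alveolar pressure from trapping ≈ V_trapped / C = 72.692 / 25.392 = 2.863 cmH2O.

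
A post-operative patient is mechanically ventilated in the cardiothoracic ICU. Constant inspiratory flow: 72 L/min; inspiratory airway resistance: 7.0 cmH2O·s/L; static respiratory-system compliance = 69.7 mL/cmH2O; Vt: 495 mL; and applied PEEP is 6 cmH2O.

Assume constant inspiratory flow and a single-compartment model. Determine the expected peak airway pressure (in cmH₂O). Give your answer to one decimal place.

Flow: 72 L/min ÷ 60 = 1.2 L/s.
Equation of motion (constant flow): PIP = Vt/C + R·V̇ + PEEP.
PIP = 495/69.7 + 7.0×1.2 + 6 = 7.102 + 8.4 + 6 = 21.502 cmH2O.

21.5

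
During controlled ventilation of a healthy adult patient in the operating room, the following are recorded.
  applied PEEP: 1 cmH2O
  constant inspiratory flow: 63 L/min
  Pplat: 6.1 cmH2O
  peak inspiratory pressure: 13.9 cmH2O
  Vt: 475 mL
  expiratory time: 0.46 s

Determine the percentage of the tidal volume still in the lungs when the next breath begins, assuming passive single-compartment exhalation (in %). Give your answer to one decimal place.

51.4

Flow: 63 L/min ÷ 60 = 1.05 L/s.
R = (PIP − Pplat)/V̇ = (13.9 − 6.1) / 1.05 = 7.8/1.05 = 7.429 cmH2O·s/L.
C = Vt/(Pplat − PEEP) = 475.0 / (6.1 − 1) = 475.0/5.1 = 93.137 mL/cmH2O.
τ = R × C = 7.429 × 0.09314 L/cmH2O = 0.6919 s.
Fraction remaining at end-expiration = e^(−Te/τ) = e^(−0.46/0.6919) = 0.5144 → 51.44%.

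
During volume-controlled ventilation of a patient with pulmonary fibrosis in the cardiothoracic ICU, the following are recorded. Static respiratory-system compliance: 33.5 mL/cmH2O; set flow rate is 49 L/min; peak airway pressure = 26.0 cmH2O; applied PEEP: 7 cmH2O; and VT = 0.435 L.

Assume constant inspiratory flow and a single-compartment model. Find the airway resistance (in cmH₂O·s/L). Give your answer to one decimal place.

Flow: 49 L/min ÷ 60 = 0.8167 L/s.
Equation of motion (constant flow): PIP = Vt/C + R·V̇ + PEEP.
R·V̇ = PIP − Vt/C − PEEP = 26.0 − 435/33.5 − 7 = 26.0 − 12.985 − 7 = 6.015 cmH2O.
R = 6.015 / 0.8167 = 7.365 cmH2O·s/L.

7.4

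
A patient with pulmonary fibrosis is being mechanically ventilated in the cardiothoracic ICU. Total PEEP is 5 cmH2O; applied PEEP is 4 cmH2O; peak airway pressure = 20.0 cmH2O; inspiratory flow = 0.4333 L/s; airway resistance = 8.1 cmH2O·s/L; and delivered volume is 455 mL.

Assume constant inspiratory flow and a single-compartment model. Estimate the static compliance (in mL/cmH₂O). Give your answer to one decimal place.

Total PEEP = 5 cmH2O (set 4 + intrinsic 1); this is the baseline alveolar pressure.
Equation of motion (constant flow): PIP = Vt/C + R·V̇ + PEEP.
Vt/C = PIP − R·V̇ − PEEP = 20.0 − 8.1×0.4333 − 5 = 20.0 − 3.51 − 5 = 11.49 cmH2O.
C = Vt / 11.49 = 455 / 11.49 = 39.6 mL/cmH2O.

39.6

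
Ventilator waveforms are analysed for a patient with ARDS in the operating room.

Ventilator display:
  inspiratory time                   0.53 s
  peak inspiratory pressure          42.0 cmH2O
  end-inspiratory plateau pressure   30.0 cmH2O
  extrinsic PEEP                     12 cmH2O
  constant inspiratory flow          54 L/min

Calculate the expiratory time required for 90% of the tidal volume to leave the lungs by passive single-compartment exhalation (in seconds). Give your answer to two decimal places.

0.81

Flow: 54 L/min ÷ 60 = 0.9 L/s.
Vt = flow × Ti = 0.9 L/s × 0.53 s × 1000 mL/L = 477.0 mL.
R = (PIP − Pplat)/V̇ = (42.0 − 30.0) / 0.9 = 12.0/0.9 = 13.333 cmH2O·s/L.
C = Vt/(Pplat − PEEP) = 477.0 / (30.0 − 12) = 477.0/18.0 = 26.5 mL/cmH2O.
τ = R × C = 13.333 × 0.0265 L/cmH2O = 0.3533 s.
t = −τ·ln(1 − 0.90) = −0.3533·ln(0.1) = 0.8135 s.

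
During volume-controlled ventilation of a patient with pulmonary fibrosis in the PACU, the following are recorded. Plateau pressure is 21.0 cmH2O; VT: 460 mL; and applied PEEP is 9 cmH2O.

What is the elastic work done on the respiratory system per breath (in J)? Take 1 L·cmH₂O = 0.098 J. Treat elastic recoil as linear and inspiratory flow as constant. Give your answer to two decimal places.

0.27

Elastic work ≈ ½ × (Pplat − PEEP) × Vt = 0.5 × (21.0 − 9) × 0.460 L = 0.5 × 12.0 × 0.460 = 2.76 L·cmH2O.
× 0.098 J/(L·cmH2O) → 0.2705 J.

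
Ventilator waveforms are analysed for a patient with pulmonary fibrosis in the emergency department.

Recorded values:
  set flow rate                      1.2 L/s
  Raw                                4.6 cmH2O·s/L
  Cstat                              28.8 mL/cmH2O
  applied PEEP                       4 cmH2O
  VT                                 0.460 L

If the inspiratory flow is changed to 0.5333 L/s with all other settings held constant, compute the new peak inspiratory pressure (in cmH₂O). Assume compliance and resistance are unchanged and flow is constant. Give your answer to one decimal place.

PIP = Vt/C + R·V̇ + PEEP (constant-flow equation of motion).
Only the resistive term changes: ΔPIP = R × ΔV̇ = 4.6 × (0.5333 − 1.2) = 4.6 × -0.6667 = -3.067 cmH2O.
Original PIP = 460/28.8 + 4.6×1.2 + 4 = 25.492 cmH2O; new PIP = 25.492 + (-3.067) = 22.425 cmH2O.

22.4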